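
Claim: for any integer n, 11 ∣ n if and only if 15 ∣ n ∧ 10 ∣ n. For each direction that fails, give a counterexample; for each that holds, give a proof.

Both directions fail.

[⇒] This fails: take n = 11. Certainly 11 ∣ 11, but 15 ∤ 11.

[⇐] This fails: take n = 30. Both 15 ∣ 30 and 10 ∣ 30, yet 30 is not a multiple of 11 (since 30 = 2·11 + 8), so 11 ∤ 30.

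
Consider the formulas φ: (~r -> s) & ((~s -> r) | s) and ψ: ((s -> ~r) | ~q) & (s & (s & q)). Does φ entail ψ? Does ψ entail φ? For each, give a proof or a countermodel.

Only the converse holds.

Forward direction. This fails. Under q = F, r = T, s = F, the left side is true but the right side is false.

Converse. Assume the antecedent. If q is true, the antecedent forces (q = T, r = F, s = T), and (~r -> s) & ((~s -> r) | s) holds there. If q is false, the antecedent cannot hold. Either way (~r -> s) & ((~s -> r) | s) holds.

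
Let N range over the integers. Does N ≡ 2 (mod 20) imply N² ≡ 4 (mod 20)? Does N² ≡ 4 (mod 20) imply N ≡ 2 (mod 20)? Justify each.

Only the forward implication holds.

[⇒] Suppose N ≡ 2 (mod 20). Write N = 20j + 2. Then (20j + 2)² = 400j² + 80j + 4 = 20(20j² + 4j) + 4, so N² ≡ 4 (mod 20).

[⇐] This fails: take N = 8. Then 8² = 64 ≡ 4 (mod 20), yet 8 ≡ 8 (mod 20), not 2.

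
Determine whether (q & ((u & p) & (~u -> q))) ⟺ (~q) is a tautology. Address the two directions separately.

(⇒) This fails. Under p = T, q = T, u = T, the left side is true but the right side is false.

(⇐) This fails. Under p = F, q = F, u = F, the left side is false but the right side is true.

Both directions fail.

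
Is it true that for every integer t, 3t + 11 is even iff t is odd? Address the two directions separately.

Converse. Suppose t is odd; write t = 2j + 1. Then 3t + 11 = 3·(2j + 1) + 11 = 2·3j + 14, which is even.

Forward direction. Suppose 3t + 11 is even. Since 3 is odd, 3t and t have the same parity, so 3t + 11 ≡ t + 11 (mod 2). As 11 is odd, 3t + 11 is even exactly when t is odd. Thus t is odd.

Both implications hold.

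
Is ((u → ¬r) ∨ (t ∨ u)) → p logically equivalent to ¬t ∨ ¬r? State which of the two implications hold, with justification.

(⇒) This fails. Under u = F, t = T, p = T, r = T, the left side is true but the right side is false.

(⇐) This fails. Under u = F, t = F, p = F, r = F, the left side is false but the right side is true.

Neither implication holds.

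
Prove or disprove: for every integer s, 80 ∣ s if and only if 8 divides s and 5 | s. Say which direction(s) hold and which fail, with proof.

(⇒) If 80 ∣ s, write s = 80q. Since 80 = 10·8, s = 8·(10q), so 8 ∣ s; and since 80 = 16·5, s = 5·(16q), so 5 ∣ s.

(⇐) This fails: take s = 40. Both 8 ∣ 40 and 5 ∣ 40, yet 40 is not a multiple of 80 (since 40 = 0·80 + 40), so 80 ∤ 40.

Not equivalent: only (⇒) holds.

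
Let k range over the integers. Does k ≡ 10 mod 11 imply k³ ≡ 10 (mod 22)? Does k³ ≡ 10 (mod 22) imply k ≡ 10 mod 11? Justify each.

The forward direction fails; the converse holds.

(⇒) This fails: take k = 21. Then 21 ≡ 10 (mod 11), but 21³ = 9261 ≡ 21 (mod 22), not 10.

(⇐) Conversely, the residues r modulo 22 with r³ ≡ 10 (mod 22) are exactly {10}, and each is ≡ 10 (mod 11).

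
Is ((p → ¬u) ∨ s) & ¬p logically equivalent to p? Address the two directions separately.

Neither direction holds.

(⇒) This fails. Under p = F, u = F, s = F, the left side is true but the right side is false.

(⇐) This fails. Under p = T, u = F, s = F, the left side is false but the right side is true.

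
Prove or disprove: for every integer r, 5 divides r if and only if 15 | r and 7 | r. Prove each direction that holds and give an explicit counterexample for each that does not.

(⟹) This fails: take r = 5. Certainly 5 ∣ 5, but 15 ∤ 5.

(⟸) Suppose 15 ∣ r and 7 ∣ r. Any common multiple of 15 and 7 is a multiple of their lcm; here gcd(15, 7) = 1, so lcm(15, 7) = 15·7 = 105, so 105 ∣ r. Since 5 ∣ 105, it follows that 5 ∣ r.

Only the reverse direction holds.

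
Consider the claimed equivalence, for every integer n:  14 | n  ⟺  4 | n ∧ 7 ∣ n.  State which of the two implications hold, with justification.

[⇒] This fails: take n = 14. Certainly 14 ∣ 14, but 4 ∤ 14.

[⇐] Suppose 4 ∣ n and 7 ∣ n. Any common multiple of 4 and 7 is a multiple of their lcm; here gcd(4, 7) = 1, so lcm(4, 7) = 4·7 = 28, so 28 ∣ n. Since 14 ∣ 28, it follows that 14 ∣ n.

(⇒) fails; (⇐) holds.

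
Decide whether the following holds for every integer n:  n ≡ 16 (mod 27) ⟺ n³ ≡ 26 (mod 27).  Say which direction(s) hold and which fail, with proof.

(⇒) fails and (⇐) fails.

[⇒] This fails: take n = 16. Then 16 ≡ 16 (mod 27), but 16³ = 4096 ≡ 19 (mod 27), not 26.

[⇐] This fails: take n = 8. Then 8³ = 512 ≡ 26 (mod 27), yet 8 ≡ 8 (mod 27), not 16.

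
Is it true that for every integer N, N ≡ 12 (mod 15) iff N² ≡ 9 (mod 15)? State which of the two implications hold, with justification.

Only the forward direction holds.

(⇒) Suppose N ≡ 12 (mod 15). Write N = 15j + 12. Then (15j + 12)² = 225j² + 360j + 144 = 15(15j² + 24j + 9) + 9, so N² ≡ 9 (mod 15).

(⇐) This fails: take N = 3. Then 3² = 9 ≡ 9 (mod 15), yet 3 ≡ 3 (mod 15), not 12.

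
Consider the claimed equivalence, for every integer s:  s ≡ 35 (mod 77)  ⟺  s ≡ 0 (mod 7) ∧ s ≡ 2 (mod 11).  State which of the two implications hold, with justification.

Converse. If s ≡ 0 (mod 7) and s ≡ 2 (mod 11), then by the Chinese remainder theorem s ≡ 35 (mod 77). This is exactly s ≡ 35 (mod 77).

Forward direction. Suppose s ≡ 35 (mod 77); write s = 77j + 35. Since 7 ∣ 77, reducing mod 7 gives s ≡ 35 ≡ 0 (mod 7); since 11 ∣ 77, reducing mod 11 gives s ≡ 35 ≡ 2 (mod 11).

The biconditional holds.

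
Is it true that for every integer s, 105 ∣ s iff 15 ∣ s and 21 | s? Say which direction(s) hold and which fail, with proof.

(⇒) If 105 ∣ s, write s = 105q. Since 105 = 7·15, s = 15·(7q), so 15 ∣ s; and since 105 = 5·21, s = 21·(5q), so 21 ∣ s.

(⇐) Suppose 15 ∣ s and 21 ∣ s. Any common multiple of 15 and 21 is a multiple of their lcm; here lcm(15, 21) = 15·21/gcd(15, 21) = 315/3 = 105, so 105 ∣ s.

Both directions hold; the statement is true.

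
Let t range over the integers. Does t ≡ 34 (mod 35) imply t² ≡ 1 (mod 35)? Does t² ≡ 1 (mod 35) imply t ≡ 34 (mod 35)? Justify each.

Forward direction. Suppose t ≡ 34 (mod 35). Write t = 35j + 34. Then (35j + 34)² = 1225j² + 2380j + 1156 = 35(35j² + 68j + 33) + 1, so t² ≡ 1 (mod 35).

Converse. This fails: take t = 1. Then 1² = 1 ≡ 1 (mod 35), yet 1 ≡ 1 (mod 35), not 34.

(⇒) holds; (⇐) fails.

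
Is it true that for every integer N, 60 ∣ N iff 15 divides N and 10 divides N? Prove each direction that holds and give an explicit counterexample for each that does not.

The forward direction holds; the converse fails.

[⇒] If 60 ∣ N, write N = 60q. Since 60 = 4·15, N = 15·(4q), so 15 ∣ N; and since 60 = 6·10, N = 10·(6q), so 10 ∣ N.

[⇐] This fails: take N = 30. Both 15 ∣ 30 and 10 ∣ 30, yet 30 is not a multiple of 60 (since 30 = 0·60 + 30), so 60 ∤ 30.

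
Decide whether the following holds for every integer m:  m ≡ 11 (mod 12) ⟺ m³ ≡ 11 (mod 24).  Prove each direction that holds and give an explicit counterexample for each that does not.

(⟹) This fails: take m = 23. Then 23 ≡ 11 (mod 12), but 23³ = 12167 ≡ 23 (mod 24), not 11.

(⟸) Conversely, the residues r modulo 24 with r³ ≡ 11 (mod 24) are exactly {11}, and each is ≡ 11 (mod 12).

Only the reverse direction holds.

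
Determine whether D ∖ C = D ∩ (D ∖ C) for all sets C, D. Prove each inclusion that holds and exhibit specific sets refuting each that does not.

Both inclusions hold.

Forward inclusion. Let x ∈ D ∖ C. Then x ∈ D and x ∉ C, from which x ∈ D ∩ (D ∖ C).

Reverse inclusion. Let x ∈ D ∩ (D ∖ C). Then x ∈ D and x ∉ C, from which x ∈ D ∖ C.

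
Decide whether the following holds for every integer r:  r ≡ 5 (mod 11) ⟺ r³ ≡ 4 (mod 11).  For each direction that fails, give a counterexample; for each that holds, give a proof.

[⇒] Suppose r ≡ 5 (mod 11). Write r = 11j + 5. Then (11j + 5)³ = 1331j³ + 1815j² + 825j + 125 = 11(121j³ + 165j² + 75j + 11) + 4, so r³ ≡ 4 (mod 11).

[⇐] Conversely, suppose r³ ≡ 4 (mod 11). The only residue r in {0, …, 10} with r³ ≡ 4 (mod 11) is r = 5, so r ≡ 5 (mod 11).

Both directions hold; the statement is true.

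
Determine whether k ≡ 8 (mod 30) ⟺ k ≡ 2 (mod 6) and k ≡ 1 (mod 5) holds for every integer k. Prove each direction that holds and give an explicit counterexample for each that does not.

Forward direction. This fails: k = 8 gives 8 ≡ 8 (mod 30) but 8 ≡ 3 (mod 5), so the conjunction on the right does not hold.

Converse. This fails: k = 26 satisfies both congruences on the right (26 ≡ 2 mod 6 and 26 ≡ 1 mod 5) yet 26 ≡ 26 (mod 30), not 8.

Neither implication holds.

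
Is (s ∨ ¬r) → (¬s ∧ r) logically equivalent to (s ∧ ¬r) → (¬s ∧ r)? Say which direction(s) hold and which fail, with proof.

(⇒) holds; (⇐) fails.

(⟹) Assume the antecedent. If s is true, the antecedent cannot hold. If s is false, (s ∧ ¬r) → (¬s ∧ r) reduces to true regardless of the other variables. Either way (s ∧ ¬r) → (¬s ∧ r) holds.

(⟸) This fails. Under s = F, r = F, the left side is false but the right side is true.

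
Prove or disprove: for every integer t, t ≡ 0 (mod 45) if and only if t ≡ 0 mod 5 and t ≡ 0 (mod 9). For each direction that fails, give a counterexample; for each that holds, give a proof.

(⟹) Suppose t ≡ 0 (mod 45); write t = 45j + 0. Since 5 ∣ 45, reducing mod 5 gives t ≡ 0 (mod 5); since 9 ∣ 45, reducing mod 9 gives t ≡ 0 (mod 9).

(⟸) Conversely, if t ≡ 0 (mod 5) and t ≡ 0 (mod 9), then by the Chinese remainder theorem t ≡ 0 (mod 45). This is exactly t ≡ 0 (mod 45).

Both directions hold.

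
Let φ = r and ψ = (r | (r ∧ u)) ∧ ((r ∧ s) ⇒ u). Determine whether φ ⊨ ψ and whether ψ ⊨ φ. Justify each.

The forward direction fails; the converse holds.

(⇒) This fails. Under s = T, r = T, u = F, the left side is true but the right side is false.

(⇐) Assume the antecedent. If s is true, the antecedent forces (s = T, r = T, u = T), and r holds there. If s is false, the antecedent forces (s = F, r = T, u = F) or (s = F, r = T, u = T), and r holds there. Either way r holds.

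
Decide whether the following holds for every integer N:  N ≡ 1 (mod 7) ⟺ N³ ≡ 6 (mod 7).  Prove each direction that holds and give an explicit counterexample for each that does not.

Neither implication holds.

[⇒] This fails: take N = 1. Then 1 ≡ 1 (mod 7), but 1³ = 1 ≡ 1 (mod 7), not 6.

[⇐] This fails: take N = 3. Then 3³ = 27 ≡ 6 (mod 7), yet 3 ≡ 3 (mod 7), not 1.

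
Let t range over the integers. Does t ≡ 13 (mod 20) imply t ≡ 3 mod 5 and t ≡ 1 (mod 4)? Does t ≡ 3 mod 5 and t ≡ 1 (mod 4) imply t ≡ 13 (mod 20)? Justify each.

(→) Suppose t ≡ 13 (mod 20); write t = 20j + 13. Since 5 ∣ 20, reducing mod 5 gives t ≡ 13 ≡ 3 (mod 5); since 4 ∣ 20, reducing mod 4 gives t ≡ 13 ≡ 1 (mod 4).

(←) Conversely, if t ≡ 3 (mod 5) and t ≡ 1 (mod 4), then by the Chinese remainder theorem t ≡ 13 (mod 20). This is exactly t ≡ 13 (mod 20).

The biconditional holds.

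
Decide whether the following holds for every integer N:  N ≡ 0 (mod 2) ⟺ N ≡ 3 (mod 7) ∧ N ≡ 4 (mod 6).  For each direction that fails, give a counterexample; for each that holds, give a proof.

[⇒] This fails: N = 0 gives 0 ≡ 0 (mod 2) but 0 ≡ 0 (mod 7), so the conjunction on the right does not hold.

[⇐] Conversely, if N ≡ 3 (mod 7) and N ≡ 4 (mod 6), then by the Chinese remainder theorem N ≡ 10 (mod 42). Since 10 ≡ 0 (mod 2) and 2 ∣ 42, we get N ≡ 0 (mod 2).

The forward direction fails; the converse holds.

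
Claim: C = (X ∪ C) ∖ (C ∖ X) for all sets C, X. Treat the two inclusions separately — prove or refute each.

Neither inclusion holds.

(⟹) This inclusion fails. Take C = {1}, X = ∅; then 1 ∈ C but 1 ∉ (X ∪ C) ∖ (C ∖ X).

(⟸) This inclusion fails. Take C = ∅, X = {1}; then 1 ∈ (X ∪ C) ∖ (C ∖ X) but 1 ∉ C.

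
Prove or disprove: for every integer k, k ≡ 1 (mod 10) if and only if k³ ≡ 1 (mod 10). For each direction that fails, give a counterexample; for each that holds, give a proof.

[⇐] For the converse, argue contrapositively. If k ≢ 1 (mod 10), then k is congruent to one of 0, 2, 3, 4, 5, 6, 7, 8, 9 modulo 10, and these give k³ ≡ 0, 8, 7, 4, 5, 6, 3, 2, 9 respectively — never 1.

[⇒] Suppose k ≡ 1 (mod 10). Write k = 10j + 1. Then (10j + 1)³ = 1000j³ + 300j² + 30j + 1 = 10(100j³ + 30j² + 3j) + 1, so k³ ≡ 1 (mod 10).

Both directions hold; the statement is true.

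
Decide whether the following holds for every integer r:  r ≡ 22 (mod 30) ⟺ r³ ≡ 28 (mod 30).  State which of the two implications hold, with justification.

(⟹) Suppose r ≡ 22 (mod 30). Write r = 30j + 22. Then (30j + 22)³ = 27000j³ + 59400j² + 43560j + 10648 = 30(900j³ + 1980j² + 1452j + 354) + 28, so r³ ≡ 28 (mod 30).

(⟸) Conversely, suppose r³ ≡ 28 (mod 30). The only residue r in {0, …, 29} with r³ ≡ 28 (mod 30) is r = 22, so r ≡ 22 (mod 30).

The biconditional holds.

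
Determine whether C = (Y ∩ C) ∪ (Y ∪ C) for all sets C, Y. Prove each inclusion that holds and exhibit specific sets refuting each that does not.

(⊇) This inclusion fails. Take C = ∅, Y = {1}; then 1 ∈ (Y ∩ C) ∪ (Y ∪ C) but 1 ∉ C.

(⊆) Let x ∈ C. Then either x ∈ C and x ∉ Y; or x ∈ C ∩ Y. In each case x ∈ (Y ∩ C) ∪ (Y ∪ C), so C ⊆ (Y ∩ C) ∪ (Y ∪ C).

(⊆) holds; (⊇) fails.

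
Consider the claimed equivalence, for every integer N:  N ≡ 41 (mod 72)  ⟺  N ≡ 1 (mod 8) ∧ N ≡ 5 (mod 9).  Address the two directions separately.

Both implications hold.

(⇒) Suppose N ≡ 41 (mod 72); write N = 72j + 41. Since 8 ∣ 72, reducing mod 8 gives N ≡ 41 ≡ 1 (mod 8); since 9 ∣ 72, reducing mod 9 gives N ≡ 41 ≡ 5 (mod 9).

(⇐) Conversely, if N ≡ 1 (mod 8) and N ≡ 5 (mod 9), then by the Chinese remainder theorem N ≡ 41 (mod 72). This is exactly N ≡ 41 (mod 72).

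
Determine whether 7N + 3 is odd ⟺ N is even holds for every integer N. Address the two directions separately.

(⇒) Suppose 7N + 3 is odd. Since 7 is odd, 7N and N have the same parity, so 7N + 3 ≡ N + 3 (mod 2). As 3 is odd, 7N + 3 is odd exactly when N is even. Thus N is even.

(⇐) Conversely, suppose N is even; write N = 2j. Then 7N + 3 = 7·(2j) + 3 = 2·7j + 3, which is odd.

Both directions hold; the statement is true.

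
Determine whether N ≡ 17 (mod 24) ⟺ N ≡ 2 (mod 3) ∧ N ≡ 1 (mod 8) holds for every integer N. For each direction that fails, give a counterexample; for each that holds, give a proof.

Forward direction. Suppose N ≡ 17 (mod 24); write N = 24j + 17. Since 3 ∣ 24, reducing mod 3 gives N ≡ 17 ≡ 2 (mod 3); since 8 ∣ 24, reducing mod 8 gives N ≡ 17 ≡ 1 (mod 8).

Converse. If N ≡ 2 (mod 3) and N ≡ 1 (mod 8), then by the Chinese remainder theorem N ≡ 17 (mod 24). This is exactly N ≡ 17 (mod 24).

Both directions hold.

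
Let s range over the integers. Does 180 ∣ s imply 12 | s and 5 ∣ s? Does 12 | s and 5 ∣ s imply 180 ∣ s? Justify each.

Only the forward implication holds.

Forward direction. If 180 ∣ s, write s = 180q. Since 180 = 15·12, s = 12·(15q), so 12 ∣ s; and since 180 = 36·5, s = 5·(36q), so 5 ∣ s.

Converse. This fails: take s = 60. Both 12 ∣ 60 and 5 ∣ 60, yet 60 is not a multiple of 180 (since 60 = 0·180 + 60), so 180 ∤ 60.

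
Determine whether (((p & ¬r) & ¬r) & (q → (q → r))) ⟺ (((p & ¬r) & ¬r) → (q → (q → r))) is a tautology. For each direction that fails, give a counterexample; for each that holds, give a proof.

(⇒) Assume the antecedent. If p is true, the antecedent forces (p = T, r = F, q = F), and the consequent holds there. If p is false, the antecedent cannot hold. Either way the consequent holds.

(⇐) This fails. Under p = F, r = F, q = F, the left side is false but the right side is true.

Only the forward implication holds.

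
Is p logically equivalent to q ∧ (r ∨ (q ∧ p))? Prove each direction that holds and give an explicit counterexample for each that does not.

(⇒) This fails. Under p = T, r = F, q = F, the left side is true but the right side is false.

(⇐) This fails. Under p = F, r = T, q = T, the left side is false but the right side is true.

Neither direction holds.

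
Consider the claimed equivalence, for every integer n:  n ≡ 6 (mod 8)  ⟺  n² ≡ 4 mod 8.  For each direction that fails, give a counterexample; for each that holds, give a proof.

(⇒) Suppose n ≡ 6 (mod 8). Write n = 8j + 6. Then (8j + 6)² = 64j² + 96j + 36 = 8(8j² + 12j + 4) + 4, so n² ≡ 4 (mod 8).

(⇐) This fails: take n = 2. Then 2² = 4 ≡ 4 (mod 8), yet 2 ≡ 2 (mod 8), not 6.

(⇒) holds; (⇐) fails.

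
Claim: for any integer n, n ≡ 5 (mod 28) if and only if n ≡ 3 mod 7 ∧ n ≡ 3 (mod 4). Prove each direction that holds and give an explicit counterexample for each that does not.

Both directions fail.

(⟹) This fails: n = 5 gives 5 ≡ 5 (mod 28) but 5 ≡ 5 (mod 7), so the conjunction on the right does not hold.

(⟸) This fails: n = 3 satisfies both congruences on the right (3 ≡ 3 mod 7 and 3 ≡ 3 mod 4) yet 3 ≡ 3 (mod 28), not 5.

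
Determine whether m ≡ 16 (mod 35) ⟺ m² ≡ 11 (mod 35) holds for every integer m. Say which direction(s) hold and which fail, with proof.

(⇐) This fails: take m = 9. Then 9² = 81 ≡ 11 (mod 35), yet 9 ≡ 9 (mod 35), not 16.

(⇒) Suppose m ≡ 16 (mod 35). Write m = 35j + 16. Then (35j + 16)² = 1225j² + 1120j + 256 = 35(35j² + 32j + 7) + 11, so m² ≡ 11 (mod 35).

Not equivalent: only (⇒) holds.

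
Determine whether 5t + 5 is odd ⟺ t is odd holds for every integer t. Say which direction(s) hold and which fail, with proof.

[⇒] This fails: t = 2 gives 5t + 5 = 15, which is odd, but 2 is even, not odd.

[⇐] This also fails: t = 5 is odd, but 5t + 5 = 30 is even, not odd.

Both directions fail.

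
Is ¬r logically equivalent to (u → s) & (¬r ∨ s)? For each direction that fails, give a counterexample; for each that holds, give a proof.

Forward direction. This fails. Under s = F, u = T, r = F, the left side is true but the right side is false.

Converse. This fails. Under s = T, u = F, r = T, the left side is false but the right side is true.

Neither implication holds.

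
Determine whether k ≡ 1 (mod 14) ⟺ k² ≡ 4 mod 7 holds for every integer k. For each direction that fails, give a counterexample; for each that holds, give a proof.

(⇒) fails and (⇐) fails.

(⟹) This fails: take k = 1. Then 1 ≡ 1 (mod 14), but 1² = 1 ≡ 1 (mod 7), not 4.

(⟸) This fails: take k = 2. Then 2² = 4 ≡ 4 (mod 7), yet 2 ≡ 2 (mod 14), not 1.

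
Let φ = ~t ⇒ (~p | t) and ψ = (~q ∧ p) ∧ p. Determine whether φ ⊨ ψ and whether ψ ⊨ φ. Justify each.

(⇒) fails and (⇐) fails.

[⇒] This fails. Under t = F, q = F, p = F, the left side is true but the right side is false.

[⇐] This fails. Under t = F, q = F, p = T, the left side is false but the right side is true.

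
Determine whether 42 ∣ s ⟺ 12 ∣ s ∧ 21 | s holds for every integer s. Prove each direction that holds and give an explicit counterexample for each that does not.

Only the converse holds.

(⟹) This fails: take s = 42. Certainly 42 ∣ 42, but 12 ∤ 42.

(⟸) Suppose 12 ∣ s and 21 ∣ s. Any common multiple of 12 and 21 is a multiple of their lcm; here lcm(12, 21) = 12·21/gcd(12, 21) = 252/3 = 84, so 84 ∣ s. Since 42 ∣ 84, it follows that 42 ∣ s.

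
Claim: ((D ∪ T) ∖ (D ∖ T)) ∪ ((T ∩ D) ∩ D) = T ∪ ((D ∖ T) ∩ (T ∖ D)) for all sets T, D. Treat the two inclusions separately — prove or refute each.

The two sets are equal.

(⟹) Let x ∈ ((D ∪ T) ∖ (D ∖ T)) ∪ ((T ∩ D) ∩ D). Then either x ∈ T and x ∉ D; or x ∈ T ∩ D. In each case x ∈ T ∪ ((D ∖ T) ∩ (T ∖ D)), so ((D ∪ T) ∖ (D ∖ T)) ∪ ((T ∩ D) ∩ D) ⊆ T ∪ ((D ∖ T) ∩ (T ∖ D)).

(⟸) Let x ∈ T ∪ ((D ∖ T) ∩ (T ∖ D)). Then either x ∈ T and x ∉ D; or x ∈ T ∩ D. In each case x ∈ ((D ∪ T) ∖ (D ∖ T)) ∪ ((T ∩ D) ∩ D), so T ∪ ((D ∖ T) ∩ (T ∖ D)) ⊆ ((D ∪ T) ∖ (D ∖ T)) ∪ ((T ∩ D) ∩ D).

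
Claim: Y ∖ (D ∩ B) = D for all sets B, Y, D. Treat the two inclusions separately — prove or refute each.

(⊆) This inclusion fails. Take B = ∅, Y = {1}, D = ∅; then 1 ∈ Y ∖ (D ∩ B) but 1 ∉ D.

(⊇) This inclusion fails. Take B = ∅, Y = ∅, D = {1}; then 1 ∈ D but 1 ∉ Y ∖ (D ∩ B).

(⊆) fails and (⊇) fails.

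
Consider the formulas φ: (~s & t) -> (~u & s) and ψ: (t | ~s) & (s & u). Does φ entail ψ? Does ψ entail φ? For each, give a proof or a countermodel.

(⇒) This fails. Under u = F, t = F, s = F, the left side is true but the right side is false.

(⇐) Assume the antecedent. If u is true, the antecedent forces (u = T, t = T, s = T), and (~s & t) -> (~u & s) holds there. If u is false, the antecedent cannot hold. Either way (~s & t) -> (~u & s) holds.

Only the converse holds.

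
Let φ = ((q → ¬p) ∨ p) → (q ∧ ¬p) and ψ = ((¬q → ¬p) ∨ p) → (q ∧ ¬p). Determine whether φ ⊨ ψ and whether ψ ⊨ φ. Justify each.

[⇐] Assume the antecedent. If p is true, the antecedent cannot hold. If p is false, the antecedent forces (p = F, q = T), and ((q → ¬p) ∨ p) → (q ∧ ¬p) holds there. Either way ((q → ¬p) ∨ p) → (q ∧ ¬p) holds.

[⇒] Assume the antecedent. If p is true, the antecedent cannot hold. If p is false, the antecedent forces (p = F, q = T), and ((¬q → ¬p) ∨ p) → (q ∧ ¬p) holds there. Either way ((¬q → ¬p) ∨ p) → (q ∧ ¬p) holds.

Both directions hold.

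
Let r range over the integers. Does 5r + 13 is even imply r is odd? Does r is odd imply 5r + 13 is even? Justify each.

[⇐] Suppose r is odd; write r = 2j + 1. Then 5r + 13 = 5·(2j + 1) + 13 = 2·5j + 18, which is even.

[⇒] Suppose 5r + 13 is even. Since 5 is odd, 5r and r have the same parity, so 5r + 13 ≡ r + 13 (mod 2). As 13 is odd, 5r + 13 is even exactly when r is odd. Thus r is odd.

Both implications hold.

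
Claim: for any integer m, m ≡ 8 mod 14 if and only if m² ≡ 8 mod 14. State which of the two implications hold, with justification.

The forward direction holds; the converse fails.

(→) Suppose m ≡ 8 mod 14. Write m = 14j + 8. Then (14j + 8)² = 196j² + 224j + 64 = 14(14j² + 16j + 4) + 8, so m² ≡ 8 (mod 14).

(←) This fails: take m = 6. Then 6² = 36 ≡ 8 (mod 14), yet 6 ≡ 6 (mod 14), not 8.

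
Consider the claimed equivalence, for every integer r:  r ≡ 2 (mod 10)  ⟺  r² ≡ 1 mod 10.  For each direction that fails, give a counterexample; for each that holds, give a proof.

(⇒) This fails: take r = 2. Then 2 ≡ 2 (mod 10), but 2² = 4 ≡ 4 (mod 10), not 1.

(⇐) This fails: take r = 1. Then 1² = 1 ≡ 1 (mod 10), yet 1 ≡ 1 (mod 10), not 2.

Neither direction holds.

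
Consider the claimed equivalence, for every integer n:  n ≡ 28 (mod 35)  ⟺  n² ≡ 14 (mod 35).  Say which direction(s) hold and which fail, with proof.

(⟹) Suppose n ≡ 28 (mod 35). Write n = 35j + 28. Then (35j + 28)² = 1225j² + 1960j + 784 = 35(35j² + 56j + 22) + 14, so n² ≡ 14 (mod 35).

(⟸) This fails: take n = 7. Then 7² = 49 ≡ 14 (mod 35), yet 7 ≡ 7 (mod 35), not 28.

Only the forward implication holds.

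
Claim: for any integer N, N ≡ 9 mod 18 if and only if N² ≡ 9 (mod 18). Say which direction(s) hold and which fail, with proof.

[⇒] Suppose N ≡ 9 mod 18. Write N = 18j + 9. Then (18j + 9)² = 324j² + 324j + 81 = 18(18j² + 18j + 4) + 9, so N² ≡ 9 (mod 18).

[⇐] This fails: take N = 3. Then 3² = 9 ≡ 9 (mod 18), yet 3 ≡ 3 (mod 18), not 9.

Not equivalent: only (⇒) holds.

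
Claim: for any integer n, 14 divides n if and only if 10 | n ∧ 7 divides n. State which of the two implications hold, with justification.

(⟹) This fails: take n = 14. Certainly 14 ∣ 14, but 10 ∤ 14.

(⟸) Suppose 10 ∣ n and 7 ∣ n. Any common multiple of 10 and 7 is a multiple of their lcm; here gcd(10, 7) = 1, so lcm(10, 7) = 10·7 = 70, so 70 ∣ n. Since 14 ∣ 70, it follows that 14 ∣ n.

Only the converse holds.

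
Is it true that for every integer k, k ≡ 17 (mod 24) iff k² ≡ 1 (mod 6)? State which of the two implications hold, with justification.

(⟹) Suppose k ≡ 17 (mod 24). Then k² ≡ 17² = 289 (mod 24), and since 6 ∣ 24, also k² ≡ 1 (mod 6).

(⟸) This fails: take k = 1. Then 1² = 1 ≡ 1 (mod 6), yet 1 ≡ 1 (mod 24), not 17.

Not equivalent: only (⇒) holds.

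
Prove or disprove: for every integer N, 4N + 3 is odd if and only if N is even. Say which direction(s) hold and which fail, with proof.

The forward direction fails; the converse holds.

(→) This fails: take N = 5. Then 4N + 3 = 23, which is odd, yet N = 5 is odd, not even.

(←) Suppose N is even. Since 4 is even, 4N is even for every N, so 4N + 3 has the same parity as 3, which is odd. Hence 4N + 3 is odd.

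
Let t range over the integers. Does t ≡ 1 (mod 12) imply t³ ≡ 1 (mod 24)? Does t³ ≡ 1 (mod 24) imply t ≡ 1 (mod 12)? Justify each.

Forward direction. This fails: take t = 13. Then 13 ≡ 1 (mod 12), but 13³ = 2197 ≡ 13 (mod 24), not 1.

Converse. The residues r modulo 24 with r³ ≡ 1 (mod 24) are exactly {1}, and each is ≡ 1 (mod 12).

Only the reverse direction holds.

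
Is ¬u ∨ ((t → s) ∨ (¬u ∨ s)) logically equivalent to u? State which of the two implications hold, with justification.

Neither direction holds.

(→) This fails. Under t = F, u = F, s = F, the left side is true but the right side is false.

(←) This fails. Under t = T, u = T, s = F, the left side is false but the right side is true.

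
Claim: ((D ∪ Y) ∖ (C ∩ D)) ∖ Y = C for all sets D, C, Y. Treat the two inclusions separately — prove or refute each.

(⊆) This inclusion fails. Take D = {1}, C = ∅, Y = ∅; then 1 ∈ ((D ∪ Y) ∖ (C ∩ D)) ∖ Y but 1 ∉ C.

(⊇) This inclusion fails. Take D = ∅, C = {1}, Y = ∅; then 1 ∈ C but 1 ∉ ((D ∪ Y) ∖ (C ∩ D)) ∖ Y.

Both inclusions fail.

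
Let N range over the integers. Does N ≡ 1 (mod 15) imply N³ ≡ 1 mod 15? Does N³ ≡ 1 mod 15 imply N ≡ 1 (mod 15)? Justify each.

Both implications hold.

Forward direction. Suppose N ≡ 1 (mod 15). Write N = 15j + 1. Then (15j + 1)³ = 3375j³ + 675j² + 45j + 1 = 15(225j³ + 45j² + 3j) + 1, so N³ ≡ 1 (mod 15).

Converse. Suppose N³ ≡ 1 (mod 15). The only residue r in {0, …, 14} with r³ ≡ 1 (mod 15) is r = 1, so N ≡ 1 (mod 15).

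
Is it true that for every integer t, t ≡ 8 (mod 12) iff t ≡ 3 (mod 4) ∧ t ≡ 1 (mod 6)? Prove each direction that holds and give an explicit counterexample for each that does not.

(⇒) fails and (⇐) fails.

(→) This fails: t = 8 gives 8 ≡ 8 (mod 12) but 8 ≡ 0 (mod 4), so the conjunction on the right does not hold.

(←) This fails: t = 7 satisfies both congruences on the right (7 ≡ 3 mod 4 and 7 ≡ 1 mod 6) yet 7 ≡ 7 (mod 12), not 8.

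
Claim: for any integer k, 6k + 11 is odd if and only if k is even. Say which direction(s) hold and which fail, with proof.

(⇒) This fails: take k = 5. Then 6k + 11 = 41, which is odd, yet k = 5 is odd, not even.

(⇐) Suppose k is even. Since 6 is even, 6k is even for every k, so 6k + 11 has the same parity as 11, which is odd. Hence 6k + 11 is odd.

Not equivalent: only (⇐) holds.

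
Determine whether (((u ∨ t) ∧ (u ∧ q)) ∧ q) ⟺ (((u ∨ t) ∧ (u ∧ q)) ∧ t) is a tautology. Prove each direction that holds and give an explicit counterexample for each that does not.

(⇒) fails; (⇐) holds.

Forward direction. This fails. Under t = F, q = T, u = T, the left side is true but the right side is false.

Converse. Assume the antecedent. If t is true, the antecedent forces (t = T, q = T, u = T), and ((u ∨ t) ∧ (u ∧ q)) ∧ q holds there. If t is false, the antecedent cannot hold. Either way ((u ∨ t) ∧ (u ∧ q)) ∧ q holds.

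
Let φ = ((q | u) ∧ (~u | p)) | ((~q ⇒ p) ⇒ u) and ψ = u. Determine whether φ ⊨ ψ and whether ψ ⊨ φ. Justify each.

Not equivalent: only (⇐) holds.

(⟹) This fails. Under p = F, u = F, q = F, the left side is true but the right side is false.

(⟸) Assume the antecedent. If p is true, the antecedent forces (p = T, u = T, q = F) or (p = T, u = T, q = T), and the consequent holds there. If p is false, the consequent reduces to true regardless of the other variables. Either way the consequent holds.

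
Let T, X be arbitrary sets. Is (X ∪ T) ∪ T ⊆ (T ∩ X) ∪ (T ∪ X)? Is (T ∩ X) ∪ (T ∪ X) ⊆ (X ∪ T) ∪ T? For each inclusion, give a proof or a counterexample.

(⊆) Let x ∈ (X ∪ T) ∪ T. Then either x ∈ T and x ∉ X; or x ∈ X and x ∉ T; or x ∈ T ∩ X. In each case x ∈ (T ∩ X) ∪ (T ∪ X), so (X ∪ T) ∪ T ⊆ (T ∩ X) ∪ (T ∪ X).

(⊇) Let x ∈ (T ∩ X) ∪ (T ∪ X). Then either x ∈ T and x ∉ X; or x ∈ X and x ∉ T; or x ∈ T ∩ X. In each case x ∈ (X ∪ T) ∪ T, so (T ∩ X) ∪ (T ∪ X) ⊆ (X ∪ T) ∪ T.

The two sets are equal.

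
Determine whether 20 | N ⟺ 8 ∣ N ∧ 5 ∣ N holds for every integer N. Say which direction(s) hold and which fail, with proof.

(→) This fails: take N = 20. Certainly 20 ∣ 20, but 8 ∤ 20.

(←) Suppose 8 ∣ N and 5 ∣ N. Any common multiple of 8 and 5 is a multiple of their lcm; here gcd(8, 5) = 1, so lcm(8, 5) = 8·5 = 40, so 40 ∣ N. Since 20 ∣ 40, it follows that 20 ∣ N.

Only the converse holds.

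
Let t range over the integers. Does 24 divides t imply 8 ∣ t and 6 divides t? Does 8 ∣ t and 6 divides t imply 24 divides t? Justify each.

(→) If 24 ∣ t, write t = 24q. Since 24 = 3·8, t = 8·(3q), so 8 ∣ t; and since 24 = 4·6, t = 6·(4q), so 6 ∣ t.

(←) Suppose 8 ∣ t and 6 ∣ t. Any common multiple of 8 and 6 is a multiple of their lcm; here lcm(8, 6) = 8·6/gcd(8, 6) = 48/2 = 24, so 24 ∣ t.

Equivalent; both directions hold.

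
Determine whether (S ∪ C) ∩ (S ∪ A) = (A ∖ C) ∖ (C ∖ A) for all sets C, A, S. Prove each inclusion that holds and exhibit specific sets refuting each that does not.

Forward inclusion. This inclusion fails. Take C = {1}, A = {1}, S = ∅; then 1 ∈ (S ∪ C) ∩ (S ∪ A) but 1 ∉ (A ∖ C) ∖ (C ∖ A).

Reverse inclusion. This inclusion fails. Take C = ∅, A = {1}, S = ∅; then 1 ∈ (A ∖ C) ∖ (C ∖ A) but 1 ∉ (S ∪ C) ∩ (S ∪ A).

Neither inclusion holds.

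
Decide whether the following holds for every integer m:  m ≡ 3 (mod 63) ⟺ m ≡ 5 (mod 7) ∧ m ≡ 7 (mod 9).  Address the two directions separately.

(→) This fails: m = 3 gives 3 ≡ 3 (mod 63) but 3 ≡ 3 (mod 7), so the conjunction on the right does not hold.

(←) This fails: m = 61 satisfies both congruences on the right (61 ≡ 5 mod 7 and 61 ≡ 7 mod 9) yet 61 ≡ 61 (mod 63), not 3.

Both directions fail.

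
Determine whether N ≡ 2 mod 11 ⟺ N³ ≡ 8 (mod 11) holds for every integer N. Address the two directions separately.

The biconditional holds.

Converse. Suppose N³ ≡ 8 (mod 11). The only residue r in {0, …, 10} with r³ ≡ 8 (mod 11) is r = 2, so N ≡ 2 (mod 11).

Forward direction. Suppose N ≡ 2 mod 11. Write N = 11j + 2. Then (11j + 2)³ = 1331j³ + 726j² + 132j + 8 = 11(121j³ + 66j² + 12j) + 8, so N³ ≡ 8 (mod 11).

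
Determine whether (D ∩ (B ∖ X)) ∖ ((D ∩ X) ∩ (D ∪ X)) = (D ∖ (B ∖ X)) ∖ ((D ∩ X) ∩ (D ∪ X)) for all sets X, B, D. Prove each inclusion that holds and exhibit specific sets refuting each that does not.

(⟹) This inclusion fails. Take X = ∅, B = {1}, D = {1}; then 1 ∈ (D ∩ (B ∖ X)) ∖ ((D ∩ X) ∩ (D ∪ X)) but 1 ∉ (D ∖ (B ∖ X)) ∖ ((D ∩ X) ∩ (D ∪ X)).

(⟸) This inclusion fails. Take X = ∅, B = ∅, D = {1}; then 1 ∈ (D ∖ (B ∖ X)) ∖ ((D ∩ X) ∩ (D ∪ X)) but 1 ∉ (D ∩ (B ∖ X)) ∖ ((D ∩ X) ∩ (D ∪ X)).

Both inclusions fail.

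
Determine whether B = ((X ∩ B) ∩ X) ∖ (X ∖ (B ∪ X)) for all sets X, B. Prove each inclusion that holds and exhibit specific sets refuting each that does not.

Only the reverse inclusion holds.

(⟹) This inclusion fails. Take X = ∅, B = {1}; then 1 ∈ B but 1 ∉ ((X ∩ B) ∩ X) ∖ (X ∖ (B ∪ X)).

(⟸) Let x ∈ ((X ∩ B) ∩ X) ∖ (X ∖ (B ∪ X)). Then x ∈ X ∩ B, from which x ∈ B.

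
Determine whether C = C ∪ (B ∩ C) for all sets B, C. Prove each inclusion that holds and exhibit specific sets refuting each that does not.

Both inclusions hold; the sets are equal.

(⊇) Let x ∈ C ∪ (B ∩ C). Then either x ∈ C and x ∉ B; or x ∈ B ∩ C. In each case x ∈ C, so C ∪ (B ∩ C) ⊆ C.

(⊆) Let x ∈ C. Then either x ∈ C and x ∉ B; or x ∈ B ∩ C. In each case x ∈ C ∪ (B ∩ C), so C ⊆ C ∪ (B ∩ C).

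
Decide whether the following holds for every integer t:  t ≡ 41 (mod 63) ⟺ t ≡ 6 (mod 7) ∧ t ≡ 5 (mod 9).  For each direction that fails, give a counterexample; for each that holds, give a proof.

Both directions hold.

(⟹) Suppose t ≡ 41 (mod 63); write t = 63j + 41. Since 7 ∣ 63, reducing mod 7 gives t ≡ 41 ≡ 6 (mod 7); since 9 ∣ 63, reducing mod 9 gives t ≡ 41 ≡ 5 (mod 9).

(⟸) Conversely, if t ≡ 6 (mod 7) and t ≡ 5 (mod 9), then by the Chinese remainder theorem t ≡ 41 (mod 63). This is exactly t ≡ 41 (mod 63).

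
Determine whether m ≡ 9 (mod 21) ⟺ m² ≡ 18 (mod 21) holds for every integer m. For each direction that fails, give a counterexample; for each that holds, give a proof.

(⇒) holds; (⇐) fails.

(⇐) This fails: take m = 12. Then 12² = 144 ≡ 18 (mod 21), yet 12 ≡ 12 (mod 21), not 9.

(⇒) Suppose m ≡ 9 (mod 21). Write m = 21j + 9. Then (21j + 9)² = 441j² + 378j + 81 = 21(21j² + 18j + 3) + 18, so m² ≡ 18 (mod 21).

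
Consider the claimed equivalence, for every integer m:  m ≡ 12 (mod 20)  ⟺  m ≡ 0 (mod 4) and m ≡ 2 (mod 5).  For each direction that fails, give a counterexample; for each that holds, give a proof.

(⟹) Suppose m ≡ 12 (mod 20); write m = 20j + 12. Since 4 ∣ 20, reducing mod 4 gives m ≡ 12 ≡ 0 (mod 4); since 5 ∣ 20, reducing mod 5 gives m ≡ 12 ≡ 2 (mod 5).

(⟸) Conversely, if m ≡ 0 (mod 4) and m ≡ 2 (mod 5), then by the Chinese remainder theorem m ≡ 12 (mod 20). This is exactly m ≡ 12 (mod 20).

Both directions hold; the statement is true.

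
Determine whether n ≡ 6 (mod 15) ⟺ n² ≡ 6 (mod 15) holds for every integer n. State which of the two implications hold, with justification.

Only the forward implication holds.

(→) Suppose n ≡ 6 (mod 15). Write n = 15j + 6. Then (15j + 6)² = 225j² + 180j + 36 = 15(15j² + 12j + 2) + 6, so n² ≡ 6 (mod 15).

(←) This fails: take n = 9. Then 9² = 81 ≡ 6 (mod 15), yet 9 ≡ 9 (mod 15), not 6.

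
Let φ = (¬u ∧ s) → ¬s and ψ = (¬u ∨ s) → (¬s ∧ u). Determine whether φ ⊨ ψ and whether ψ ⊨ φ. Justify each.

(⟹) This fails. Under s = F, u = F, the left side is true but the right side is false.

(⟸) Assume the antecedent. If s is true, the antecedent cannot hold. If s is false, (¬u ∧ s) → ¬s reduces to true regardless of the other variables. Either way (¬u ∧ s) → ¬s holds.

The forward direction fails; the converse holds.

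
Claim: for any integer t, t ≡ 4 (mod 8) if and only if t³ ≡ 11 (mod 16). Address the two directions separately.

(⇒) fails and (⇐) fails.

(→) This fails: take t = 4. Then 4 ≡ 4 (mod 8), but 4³ = 64 ≡ 0 (mod 16), not 11.

(←) This fails: take t = 3. Then 3³ = 27 ≡ 11 (mod 16), yet 3 ≡ 3 (mod 8), not 4.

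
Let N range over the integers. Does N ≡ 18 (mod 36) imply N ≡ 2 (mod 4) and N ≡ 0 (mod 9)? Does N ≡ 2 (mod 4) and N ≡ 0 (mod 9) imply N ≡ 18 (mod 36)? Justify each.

Both implications hold.

(→) Suppose N ≡ 18 (mod 36); write N = 36j + 18. Since 4 ∣ 36, reducing mod 4 gives N ≡ 18 ≡ 2 (mod 4); since 9 ∣ 36, reducing mod 9 gives N ≡ 18 ≡ 0 (mod 9).

(←) Conversely, if N ≡ 2 (mod 4) and N ≡ 0 (mod 9), then by the Chinese remainder theorem N ≡ 18 (mod 36). This is exactly N ≡ 18 (mod 36).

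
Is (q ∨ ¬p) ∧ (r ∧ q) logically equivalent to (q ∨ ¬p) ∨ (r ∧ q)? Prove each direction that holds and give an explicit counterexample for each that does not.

(←) This fails. Under q = F, r = F, p = F, the left side is false but the right side is true.

(→) Assume the antecedent. If q is true, (q ∨ ¬p) ∨ (r ∧ q) reduces to true regardless of the other variables. If q is false, the antecedent cannot hold. Either way (q ∨ ¬p) ∨ (r ∧ q) holds.

(⇒) holds; (⇐) fails.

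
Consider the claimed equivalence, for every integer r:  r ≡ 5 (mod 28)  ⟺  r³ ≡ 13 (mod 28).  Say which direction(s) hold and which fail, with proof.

(⟹) Suppose r ≡ 5 (mod 28). Write r = 28j + 5. Then (28j + 5)³ = 21952j³ + 11760j² + 2100j + 125 = 28(784j³ + 420j² + 75j + 4) + 13, so r³ ≡ 13 (mod 28).

(⟸) This fails: take r = 13. Then 13³ = 2197 ≡ 13 (mod 28), yet 13 ≡ 13 (mod 28), not 5.

Only the forward direction holds.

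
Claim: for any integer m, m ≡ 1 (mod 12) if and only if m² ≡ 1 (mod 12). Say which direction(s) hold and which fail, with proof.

Only the forward implication holds.

(→) Suppose m ≡ 1 (mod 12). Write m = 12j + 1. Then (12j + 1)² = 144j² + 24j + 1 = 12(12j² + 2j) + 1, so m² ≡ 1 (mod 12).

(←) This fails: take m = 5. Then 5² = 25 ≡ 1 (mod 12), yet 5 ≡ 5 (mod 12), not 1.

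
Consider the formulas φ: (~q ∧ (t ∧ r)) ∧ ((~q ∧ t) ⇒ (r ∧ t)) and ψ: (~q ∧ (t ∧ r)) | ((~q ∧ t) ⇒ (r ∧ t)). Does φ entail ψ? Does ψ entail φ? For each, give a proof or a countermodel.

(⇒) holds; (⇐) fails.

(⟹) Assume the antecedent. If r is true, the consequent reduces to true regardless of the other variables. If r is false, the antecedent cannot hold. Either way the consequent holds.

(⟸) This fails. Under r = F, t = F, q = F, the left side is false but the right side is true.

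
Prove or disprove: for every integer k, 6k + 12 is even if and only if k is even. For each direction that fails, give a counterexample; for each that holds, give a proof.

(⇐) Suppose k is even. Since 6 is even, 6k is even for every k, so 6k + 12 has the same parity as 12, which is even. Hence 6k + 12 is even.

(⇒) This fails: take k = 3. Then 6k + 12 = 30, which is even, yet k = 3 is odd, not even.

(⇒) fails; (⇐) holds.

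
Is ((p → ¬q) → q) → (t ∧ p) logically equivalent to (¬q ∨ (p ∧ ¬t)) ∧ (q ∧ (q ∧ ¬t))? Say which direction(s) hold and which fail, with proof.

(⇒) fails and (⇐) fails.

(⟹) This fails. Under q = F, p = F, t = F, the left side is true but the right side is false.

(⟸) This fails. Under q = T, p = T, t = F, the left side is false but the right side is true.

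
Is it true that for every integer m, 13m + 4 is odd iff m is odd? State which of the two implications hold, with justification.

(⟸) Suppose m is odd; write m = 2j + 1. Then 13m + 4 = 13·(2j + 1) + 4 = 2·13j + 17, which is odd.

(⟹) Suppose 13m + 4 is odd. Since 13 is odd, 13m and m have the same parity, so 13m + 4 ≡ m + 4 (mod 2). As 4 is even, 13m + 4 is odd exactly when m is odd. Thus m is odd.

Both implications hold.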